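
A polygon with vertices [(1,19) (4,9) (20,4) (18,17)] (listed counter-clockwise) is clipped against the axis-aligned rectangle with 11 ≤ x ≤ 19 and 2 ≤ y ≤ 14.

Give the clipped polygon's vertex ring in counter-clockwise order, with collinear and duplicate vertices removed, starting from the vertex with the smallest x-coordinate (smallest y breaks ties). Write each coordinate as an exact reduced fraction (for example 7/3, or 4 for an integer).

1. After x ≥ 11: [(11,303/17) (11,109/16) (20,4) (18,17)]
2. After x ≤ 19: [(11,303/17) (11,109/16) (19,69/16) (19,21/2) (18,17)]
3. After y ≥ 2: [(11,303/17) (11,109/16) (19,69/16) (19,21/2) (18,17)]
4. After y ≤ 14: [(11,14) (11,109/16) (19,69/16) (19,21/2) (240/13,14)]
5. Canonical ring: [(11,109/16) (19,69/16) (19,21/2) (240/13,14) (11,14)]

Clipped polygon: [(11,109/16) (19,69/16) (19,21/2) (240/13,14) (11,14)]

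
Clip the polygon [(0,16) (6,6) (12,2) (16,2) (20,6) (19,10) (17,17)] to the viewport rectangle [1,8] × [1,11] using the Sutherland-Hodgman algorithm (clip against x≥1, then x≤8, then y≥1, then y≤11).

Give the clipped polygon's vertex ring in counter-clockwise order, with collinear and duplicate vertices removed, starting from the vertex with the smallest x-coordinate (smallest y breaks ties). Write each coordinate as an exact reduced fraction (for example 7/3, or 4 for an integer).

1. After x ≥ 1: [(1,273/17) (1,43/3) (6,6) (12,2) (16,2) (20,6) (19,10) (17,17)]
2. After x ≤ 8: [(8,280/17) (1,273/17) (1,43/3) (6,6) (8,14/3)]
3. After y ≥ 1: [(8,280/17) (1,273/17) (1,43/3) (6,6) (8,14/3)]
4. After y ≤ 11: [(8,11) (3,11) (6,6) (8,14/3)]
5. Canonical ring: [(3,11) (6,6) (8,14/3) (8,11)]

Clipped polygon: [(3,11) (6,6) (8,14/3) (8,11)]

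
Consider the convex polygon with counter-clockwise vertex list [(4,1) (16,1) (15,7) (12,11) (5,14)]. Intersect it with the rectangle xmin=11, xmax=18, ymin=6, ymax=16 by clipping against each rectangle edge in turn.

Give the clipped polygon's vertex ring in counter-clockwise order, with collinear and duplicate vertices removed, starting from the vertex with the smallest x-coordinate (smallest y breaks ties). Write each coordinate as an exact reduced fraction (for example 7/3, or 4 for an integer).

Clipped polygon: [(11,6) (91/6,6) (15,7) (12,11) (11,80/7)]

1. After x ≥ 11: [(11,1) (16,1) (15,7) (12,11) (11,80/7)]
2. After x ≤ 18: [(11,1) (16,1) (15,7) (12,11) (11,80/7)]
3. After y ≥ 6: [(11,6) (91/6,6) (15,7) (12,11) (11,80/7)]
4. After y ≤ 16: [(11,6) (91/6,6) (15,7) (12,11) (11,80/7)]
5. Canonical ring: [(11,6) (91/6,6) (15,7) (12,11) (11,80/7)]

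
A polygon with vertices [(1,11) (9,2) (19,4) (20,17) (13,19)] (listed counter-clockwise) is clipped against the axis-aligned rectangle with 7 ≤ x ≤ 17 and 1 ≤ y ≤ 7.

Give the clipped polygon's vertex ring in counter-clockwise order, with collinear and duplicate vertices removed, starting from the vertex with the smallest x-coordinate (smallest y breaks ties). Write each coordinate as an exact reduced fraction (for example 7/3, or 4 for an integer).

Clipped polygon: [(7,17/4) (9,2) (17,18/5) (17,7) (7,7)]

1. After x ≥ 7: [(7,15) (7,17/4) (9,2) (19,4) (20,17) (13,19)]
2. After x ≤ 17: [(7,15) (7,17/4) (9,2) (17,18/5) (17,125/7) (13,19)]
3. After y ≥ 1: [(7,15) (7,17/4) (9,2) (17,18/5) (17,125/7) (13,19)]
4. After y ≤ 7: [(7,7) (7,17/4) (9,2) (17,18/5) (17,7)]
5. Canonical ring: [(7,17/4) (9,2) (17,18/5) (17,7) (7,7)]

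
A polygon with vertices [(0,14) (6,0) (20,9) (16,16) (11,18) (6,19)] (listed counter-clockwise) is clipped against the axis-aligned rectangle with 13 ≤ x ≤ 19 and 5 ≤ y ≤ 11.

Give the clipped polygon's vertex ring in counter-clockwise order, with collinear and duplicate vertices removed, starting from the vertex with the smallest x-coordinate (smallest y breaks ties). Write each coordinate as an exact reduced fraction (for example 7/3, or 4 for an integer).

1. After x ≥ 13: [(13,9/2) (20,9) (16,16) (13,86/5)]
2. After x ≤ 19: [(13,9/2) (19,117/14) (19,43/4) (16,16) (13,86/5)]
3. After y ≥ 5: [(13,5) (124/9,5) (19,117/14) (19,43/4) (16,16) (13,86/5)]
4. After y ≤ 11: [(13,11) (13,5) (124/9,5) (19,117/14) (19,43/4) (132/7,11)]
5. Canonical ring: [(13,5) (124/9,5) (19,117/14) (19,43/4) (132/7,11) (13,11)]

Clipped polygon: [(13,5) (124/9,5) (19,117/14) (19,43/4) (132/7,11) (13,11)]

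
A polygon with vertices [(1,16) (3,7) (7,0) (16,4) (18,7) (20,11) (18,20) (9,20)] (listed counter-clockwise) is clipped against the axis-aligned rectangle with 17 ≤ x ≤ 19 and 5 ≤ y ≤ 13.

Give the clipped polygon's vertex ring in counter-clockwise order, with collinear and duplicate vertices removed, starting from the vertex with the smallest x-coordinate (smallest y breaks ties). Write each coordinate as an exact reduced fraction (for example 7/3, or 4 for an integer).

1. After x ≥ 17: [(17,11/2) (18,7) (20,11) (18,20) (17,20)]
2. After x ≤ 19: [(17,11/2) (18,7) (19,9) (19,31/2) (18,20) (17,20)]
3. After y ≥ 5: [(17,11/2) (18,7) (19,9) (19,31/2) (18,20) (17,20)]
4. After y ≤ 13: [(17,13) (17,11/2) (18,7) (19,9) (19,13)]
5. Canonical ring: [(17,11/2) (18,7) (19,9) (19,13) (17,13)]

Clipped polygon: [(17,11/2) (18,7) (19,9) (19,13) (17,13)]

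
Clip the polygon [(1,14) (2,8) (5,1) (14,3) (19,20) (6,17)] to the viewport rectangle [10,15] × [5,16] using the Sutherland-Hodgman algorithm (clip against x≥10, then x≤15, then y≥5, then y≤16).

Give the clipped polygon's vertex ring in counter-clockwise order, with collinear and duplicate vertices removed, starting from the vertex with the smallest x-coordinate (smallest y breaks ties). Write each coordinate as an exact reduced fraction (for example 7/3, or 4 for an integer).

1. After x ≥ 10: [(10,19/9) (14,3) (19,20) (10,233/13)]
2. After x ≤ 15: [(10,19/9) (14,3) (15,32/5) (15,248/13) (10,233/13)]
3. After y ≥ 5: [(10,5) (248/17,5) (15,32/5) (15,248/13) (10,233/13)]
4. After y ≤ 16: [(10,16) (10,5) (248/17,5) (15,32/5) (15,16)]
5. Canonical ring: [(10,5) (248/17,5) (15,32/5) (15,16) (10,16)]

Clipped polygon: [(10,5) (248/17,5) (15,32/5) (15,16) (10,16)]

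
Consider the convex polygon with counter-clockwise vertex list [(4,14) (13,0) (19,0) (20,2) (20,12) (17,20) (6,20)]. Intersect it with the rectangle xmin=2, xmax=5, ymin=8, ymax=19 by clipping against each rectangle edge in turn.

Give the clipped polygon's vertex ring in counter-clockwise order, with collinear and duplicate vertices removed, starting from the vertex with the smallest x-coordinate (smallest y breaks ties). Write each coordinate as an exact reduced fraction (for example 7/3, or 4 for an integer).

Clipped polygon: [(4,14) (5,112/9) (5,17)]

1. After x ≥ 2: [(4,14) (13,0) (19,0) (20,2) (20,12) (17,20) (6,20)]
2. After x ≤ 5: [(5,17) (4,14) (5,112/9)]
3. After y ≥ 8: [(5,17) (4,14) (5,112/9)]
4. After y ≤ 19: [(5,17) (4,14) (5,112/9)]
5. Canonical ring: [(4,14) (5,112/9) (5,17)]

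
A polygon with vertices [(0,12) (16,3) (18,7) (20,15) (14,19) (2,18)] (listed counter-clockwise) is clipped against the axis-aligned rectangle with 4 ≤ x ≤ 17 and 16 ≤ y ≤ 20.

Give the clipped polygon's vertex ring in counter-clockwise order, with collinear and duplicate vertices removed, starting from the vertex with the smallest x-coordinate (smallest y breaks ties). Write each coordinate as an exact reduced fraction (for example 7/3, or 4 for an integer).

1. After x ≥ 4: [(4,39/4) (16,3) (18,7) (20,15) (14,19) (4,109/6)]
2. After x ≤ 17: [(4,39/4) (16,3) (17,5) (17,17) (14,19) (4,109/6)]
3. After y ≥ 16: [(4,16) (17,16) (17,17) (14,19) (4,109/6)]
4. After y ≤ 20: [(4,16) (17,16) (17,17) (14,19) (4,109/6)]
5. Canonical ring: [(4,16) (17,16) (17,17) (14,19) (4,109/6)]

Clipped polygon: [(4,16) (17,16) (17,17) (14,19) (4,109/6)]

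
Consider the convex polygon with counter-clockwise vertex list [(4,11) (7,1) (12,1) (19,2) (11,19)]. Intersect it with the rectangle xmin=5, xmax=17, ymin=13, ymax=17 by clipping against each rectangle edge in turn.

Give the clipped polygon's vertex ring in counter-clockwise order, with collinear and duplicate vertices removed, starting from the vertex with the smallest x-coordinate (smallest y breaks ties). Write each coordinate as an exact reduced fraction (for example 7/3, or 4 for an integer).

1. After x ≥ 5: [(5,85/7) (5,23/3) (7,1) (12,1) (19,2) (11,19)]
2. After x ≤ 17: [(5,85/7) (5,23/3) (7,1) (12,1) (17,12/7) (17,25/4) (11,19)]
3. After y ≥ 13: [(23/4,13) (235/17,13) (11,19)]
4. After y ≤ 17: [(37/4,17) (23/4,13) (235/17,13) (203/17,17)]
5. Canonical ring: [(23/4,13) (235/17,13) (203/17,17) (37/4,17)]

Clipped polygon: [(23/4,13) (235/17,13) (203/17,17) (37/4,17)]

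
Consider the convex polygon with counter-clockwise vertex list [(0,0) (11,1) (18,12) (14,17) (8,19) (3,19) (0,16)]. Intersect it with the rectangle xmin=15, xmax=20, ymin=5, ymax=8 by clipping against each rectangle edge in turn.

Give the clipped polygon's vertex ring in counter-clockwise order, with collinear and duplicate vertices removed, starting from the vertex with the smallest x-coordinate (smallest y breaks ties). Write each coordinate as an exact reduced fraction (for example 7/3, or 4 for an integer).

1. After x ≥ 15: [(15,51/7) (18,12) (15,63/4)]
2. After x ≤ 20: [(15,51/7) (18,12) (15,63/4)]
3. After y ≥ 5: [(15,51/7) (18,12) (15,63/4)]
4. After y ≤ 8: [(15,8) (15,51/7) (170/11,8)]
5. Canonical ring: [(15,51/7) (170/11,8) (15,8)]

Clipped polygon: [(15,51/7) (170/11,8) (15,8)]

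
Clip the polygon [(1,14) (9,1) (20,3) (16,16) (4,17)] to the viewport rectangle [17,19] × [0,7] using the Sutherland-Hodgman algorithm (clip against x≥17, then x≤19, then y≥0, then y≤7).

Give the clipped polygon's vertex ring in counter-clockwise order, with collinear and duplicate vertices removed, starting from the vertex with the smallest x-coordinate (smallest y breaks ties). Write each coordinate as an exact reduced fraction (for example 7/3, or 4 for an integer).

Clipped polygon: [(17,27/11) (19,31/11) (19,25/4) (244/13,7) (17,7)]

1. After x ≥ 17: [(17,27/11) (20,3) (17,51/4)]
2. After x ≤ 19: [(17,27/11) (19,31/11) (19,25/4) (17,51/4)]
3. After y ≥ 0: [(17,27/11) (19,31/11) (19,25/4) (17,51/4)]
4. After y ≤ 7: [(17,7) (17,27/11) (19,31/11) (19,25/4) (244/13,7)]
5. Canonical ring: [(17,27/11) (19,31/11) (19,25/4) (244/13,7) (17,7)]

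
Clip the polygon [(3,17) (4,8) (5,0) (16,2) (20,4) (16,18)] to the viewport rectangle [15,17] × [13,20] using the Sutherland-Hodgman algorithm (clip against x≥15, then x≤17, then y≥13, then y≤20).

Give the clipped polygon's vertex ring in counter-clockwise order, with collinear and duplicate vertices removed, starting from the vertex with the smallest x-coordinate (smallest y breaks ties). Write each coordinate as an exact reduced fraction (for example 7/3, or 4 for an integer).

1. After x ≥ 15: [(15,233/13) (15,20/11) (16,2) (20,4) (16,18)]
2. After x ≤ 17: [(15,233/13) (15,20/11) (16,2) (17,5/2) (17,29/2) (16,18)]
3. After y ≥ 13: [(15,233/13) (15,13) (17,13) (17,29/2) (16,18)]
4. After y ≤ 20: [(15,233/13) (15,13) (17,13) (17,29/2) (16,18)]
5. Canonical ring: [(15,13) (17,13) (17,29/2) (16,18) (15,233/13)]

Clipped polygon: [(15,13) (17,13) (17,29/2) (16,18) (15,233/13)]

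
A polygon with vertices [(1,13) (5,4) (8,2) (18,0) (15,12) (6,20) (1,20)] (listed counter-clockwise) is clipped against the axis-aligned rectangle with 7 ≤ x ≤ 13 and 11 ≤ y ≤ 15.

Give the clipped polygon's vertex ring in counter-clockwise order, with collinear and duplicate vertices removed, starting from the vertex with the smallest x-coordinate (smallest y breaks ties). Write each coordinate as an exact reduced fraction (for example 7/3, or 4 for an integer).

Clipped polygon: [(7,11) (13,11) (13,124/9) (93/8,15) (7,15)]

1. After x ≥ 7: [(7,8/3) (8,2) (18,0) (15,12) (7,172/9)]
2. After x ≤ 13: [(7,8/3) (8,2) (13,1) (13,124/9) (7,172/9)]
3. After y ≥ 11: [(7,11) (13,11) (13,124/9) (7,172/9)]
4. After y ≤ 15: [(7,15) (7,11) (13,11) (13,124/9) (93/8,15)]
5. Canonical ring: [(7,11) (13,11) (13,124/9) (93/8,15) (7,15)]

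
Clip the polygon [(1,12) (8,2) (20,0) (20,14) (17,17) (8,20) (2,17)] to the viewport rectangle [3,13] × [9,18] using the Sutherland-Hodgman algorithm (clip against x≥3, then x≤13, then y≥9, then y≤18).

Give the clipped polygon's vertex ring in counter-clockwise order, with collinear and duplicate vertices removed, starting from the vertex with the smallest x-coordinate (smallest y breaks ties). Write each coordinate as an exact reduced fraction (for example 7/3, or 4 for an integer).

1. After x ≥ 3: [(3,64/7) (8,2) (20,0) (20,14) (17,17) (8,20) (3,35/2)]
2. After x ≤ 13: [(3,64/7) (8,2) (13,7/6) (13,55/3) (8,20) (3,35/2)]
3. After y ≥ 9: [(3,64/7) (31/10,9) (13,9) (13,55/3) (8,20) (3,35/2)]
4. After y ≤ 18: [(3,64/7) (31/10,9) (13,9) (13,18) (4,18) (3,35/2)]
5. Canonical ring: [(3,64/7) (31/10,9) (13,9) (13,18) (4,18) (3,35/2)]

Clipped polygon: [(3,64/7) (31/10,9) (13,9) (13,18) (4,18) (3,35/2)]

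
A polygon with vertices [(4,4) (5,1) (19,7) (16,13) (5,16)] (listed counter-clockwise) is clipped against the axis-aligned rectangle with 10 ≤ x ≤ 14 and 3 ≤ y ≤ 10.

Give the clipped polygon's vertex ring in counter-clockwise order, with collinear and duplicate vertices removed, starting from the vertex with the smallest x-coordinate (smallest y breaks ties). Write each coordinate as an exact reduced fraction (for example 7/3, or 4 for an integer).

Clipped polygon: [(10,22/7) (14,34/7) (14,10) (10,10)]

1. After x ≥ 10: [(10,22/7) (19,7) (16,13) (10,161/11)]
2. After x ≤ 14: [(10,22/7) (14,34/7) (14,149/11) (10,161/11)]
3. After y ≥ 3: [(10,22/7) (14,34/7) (14,149/11) (10,161/11)]
4. After y ≤ 10: [(10,10) (10,22/7) (14,34/7) (14,10)]
5. Canonical ring: [(10,22/7) (14,34/7) (14,10) (10,10)]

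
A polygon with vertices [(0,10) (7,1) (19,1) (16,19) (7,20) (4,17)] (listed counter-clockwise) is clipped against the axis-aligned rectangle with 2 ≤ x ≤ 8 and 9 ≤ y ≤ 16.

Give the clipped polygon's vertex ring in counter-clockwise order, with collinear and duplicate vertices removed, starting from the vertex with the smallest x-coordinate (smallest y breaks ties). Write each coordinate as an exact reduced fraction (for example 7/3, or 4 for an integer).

Clipped polygon: [(2,9) (8,9) (8,16) (24/7,16) (2,27/2)]

1. After x ≥ 2: [(2,27/2) (2,52/7) (7,1) (19,1) (16,19) (7,20) (4,17)]
2. After x ≤ 8: [(2,27/2) (2,52/7) (7,1) (8,1) (8,179/9) (7,20) (4,17)]
3. After y ≥ 9: [(2,27/2) (2,9) (8,9) (8,179/9) (7,20) (4,17)]
4. After y ≤ 16: [(24/7,16) (2,27/2) (2,9) (8,9) (8,16)]
5. Canonical ring: [(2,9) (8,9) (8,16) (24/7,16) (2,27/2)]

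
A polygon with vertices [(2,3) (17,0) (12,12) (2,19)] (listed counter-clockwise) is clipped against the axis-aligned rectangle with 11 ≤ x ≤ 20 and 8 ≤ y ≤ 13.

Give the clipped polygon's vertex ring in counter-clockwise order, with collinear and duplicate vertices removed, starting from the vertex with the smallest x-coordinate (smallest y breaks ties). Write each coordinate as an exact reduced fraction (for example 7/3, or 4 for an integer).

1. After x ≥ 11: [(11,6/5) (17,0) (12,12) (11,127/10)]
2. After x ≤ 20: [(11,6/5) (17,0) (12,12) (11,127/10)]
3. After y ≥ 8: [(11,8) (41/3,8) (12,12) (11,127/10)]
4. After y ≤ 13: [(11,8) (41/3,8) (12,12) (11,127/10)]
5. Canonical ring: [(11,8) (41/3,8) (12,12) (11,127/10)]

Clipped polygon: [(11,8) (41/3,8) (12,12) (11,127/10)]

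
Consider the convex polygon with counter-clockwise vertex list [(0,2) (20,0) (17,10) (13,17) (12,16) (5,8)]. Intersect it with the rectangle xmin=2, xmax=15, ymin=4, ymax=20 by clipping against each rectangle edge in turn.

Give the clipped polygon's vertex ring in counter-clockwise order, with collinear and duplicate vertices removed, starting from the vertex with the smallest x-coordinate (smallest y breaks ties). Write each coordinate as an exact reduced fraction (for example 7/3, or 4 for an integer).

1. After x ≥ 2: [(2,22/5) (2,9/5) (20,0) (17,10) (13,17) (12,16) (5,8)]
2. After x ≤ 15: [(2,22/5) (2,9/5) (15,1/2) (15,27/2) (13,17) (12,16) (5,8)]
3. After y ≥ 4: [(2,22/5) (2,4) (15,4) (15,27/2) (13,17) (12,16) (5,8)]
4. After y ≤ 20: [(2,22/5) (2,4) (15,4) (15,27/2) (13,17) (12,16) (5,8)]
5. Canonical ring: [(2,4) (15,4) (15,27/2) (13,17) (12,16) (5,8) (2,22/5)]

Clipped polygon: [(2,4) (15,4) (15,27/2) (13,17) (12,16) (5,8) (2,22/5)]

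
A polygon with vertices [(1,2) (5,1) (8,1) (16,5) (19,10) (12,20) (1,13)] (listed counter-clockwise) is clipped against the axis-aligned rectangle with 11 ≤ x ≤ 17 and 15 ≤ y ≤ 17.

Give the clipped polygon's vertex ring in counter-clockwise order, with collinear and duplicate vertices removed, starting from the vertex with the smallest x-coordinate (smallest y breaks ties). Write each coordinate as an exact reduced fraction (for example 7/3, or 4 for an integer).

1. After x ≥ 11: [(11,5/2) (16,5) (19,10) (12,20) (11,213/11)]
2. After x ≤ 17: [(11,5/2) (16,5) (17,20/3) (17,90/7) (12,20) (11,213/11)]
3. After y ≥ 15: [(11,15) (31/2,15) (12,20) (11,213/11)]
4. After y ≤ 17: [(11,17) (11,15) (31/2,15) (141/10,17)]
5. Canonical ring: [(11,15) (31/2,15) (141/10,17) (11,17)]

Clipped polygon: [(11,15) (31/2,15) (141/10,17) (11,17)]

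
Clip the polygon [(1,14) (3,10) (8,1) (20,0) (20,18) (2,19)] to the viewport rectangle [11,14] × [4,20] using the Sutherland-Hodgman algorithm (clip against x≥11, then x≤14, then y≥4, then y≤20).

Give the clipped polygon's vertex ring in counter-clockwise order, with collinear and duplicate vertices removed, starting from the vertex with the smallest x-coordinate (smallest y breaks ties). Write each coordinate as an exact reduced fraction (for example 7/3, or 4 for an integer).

Clipped polygon: [(11,4) (14,4) (14,55/3) (11,37/2)]

1. After x ≥ 11: [(11,3/4) (20,0) (20,18) (11,37/2)]
2. After x ≤ 14: [(11,3/4) (14,1/2) (14,55/3) (11,37/2)]
3. After y ≥ 4: [(11,4) (14,4) (14,55/3) (11,37/2)]
4. After y ≤ 20: [(11,4) (14,4) (14,55/3) (11,37/2)]
5. Canonical ring: [(11,4) (14,4) (14,55/3) (11,37/2)]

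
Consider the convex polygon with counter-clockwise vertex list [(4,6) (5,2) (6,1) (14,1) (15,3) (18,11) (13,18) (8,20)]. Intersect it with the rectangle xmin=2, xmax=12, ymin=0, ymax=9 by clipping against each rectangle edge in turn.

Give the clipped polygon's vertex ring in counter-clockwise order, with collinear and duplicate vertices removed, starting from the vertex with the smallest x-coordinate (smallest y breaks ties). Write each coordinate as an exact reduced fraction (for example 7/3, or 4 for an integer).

1. After x ≥ 2: [(4,6) (5,2) (6,1) (14,1) (15,3) (18,11) (13,18) (8,20)]
2. After x ≤ 12: [(4,6) (5,2) (6,1) (12,1) (12,92/5) (8,20)]
3. After y ≥ 0: [(4,6) (5,2) (6,1) (12,1) (12,92/5) (8,20)]
4. After y ≤ 9: [(34/7,9) (4,6) (5,2) (6,1) (12,1) (12,9)]
5. Canonical ring: [(4,6) (5,2) (6,1) (12,1) (12,9) (34/7,9)]

Clipped polygon: [(4,6) (5,2) (6,1) (12,1) (12,9) (34/7,9)]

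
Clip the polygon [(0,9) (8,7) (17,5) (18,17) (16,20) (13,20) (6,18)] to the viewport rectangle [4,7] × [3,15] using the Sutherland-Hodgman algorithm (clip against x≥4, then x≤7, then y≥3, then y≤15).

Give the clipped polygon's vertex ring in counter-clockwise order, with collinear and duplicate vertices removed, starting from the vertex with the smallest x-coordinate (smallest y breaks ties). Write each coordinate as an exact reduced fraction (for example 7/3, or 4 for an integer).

Clipped polygon: [(4,8) (7,29/4) (7,15) (4,15)]

1. After x ≥ 4: [(4,15) (4,8) (8,7) (17,5) (18,17) (16,20) (13,20) (6,18)]
2. After x ≤ 7: [(4,15) (4,8) (7,29/4) (7,128/7) (6,18)]
3. After y ≥ 3: [(4,15) (4,8) (7,29/4) (7,128/7) (6,18)]
4. After y ≤ 15: [(4,15) (4,15) (4,8) (7,29/4) (7,15)]
5. Canonical ring: [(4,8) (7,29/4) (7,15) (4,15)]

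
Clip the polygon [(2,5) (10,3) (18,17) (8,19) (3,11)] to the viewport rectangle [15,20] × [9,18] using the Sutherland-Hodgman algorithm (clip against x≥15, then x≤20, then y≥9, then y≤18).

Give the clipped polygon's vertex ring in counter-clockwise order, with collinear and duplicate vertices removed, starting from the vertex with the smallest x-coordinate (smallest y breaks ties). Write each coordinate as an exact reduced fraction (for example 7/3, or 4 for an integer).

1. After x ≥ 15: [(15,47/4) (18,17) (15,88/5)]
2. After x ≤ 20: [(15,47/4) (18,17) (15,88/5)]
3. After y ≥ 9: [(15,47/4) (18,17) (15,88/5)]
4. After y ≤ 18: [(15,47/4) (18,17) (15,88/5)]
5. Canonical ring: [(15,47/4) (18,17) (15,88/5)]

Clipped polygon: [(15,47/4) (18,17) (15,88/5)]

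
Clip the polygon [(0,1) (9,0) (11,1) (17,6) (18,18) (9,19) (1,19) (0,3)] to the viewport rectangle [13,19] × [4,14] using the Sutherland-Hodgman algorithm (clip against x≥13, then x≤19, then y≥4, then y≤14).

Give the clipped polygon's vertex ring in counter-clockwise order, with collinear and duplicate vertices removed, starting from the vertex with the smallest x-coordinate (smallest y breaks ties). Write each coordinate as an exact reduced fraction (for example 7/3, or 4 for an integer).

Clipped polygon: [(13,4) (73/5,4) (17,6) (53/3,14) (13,14)]

1. After x ≥ 13: [(13,8/3) (17,6) (18,18) (13,167/9)]
2. After x ≤ 19: [(13,8/3) (17,6) (18,18) (13,167/9)]
3. After y ≥ 4: [(13,4) (73/5,4) (17,6) (18,18) (13,167/9)]
4. After y ≤ 14: [(13,14) (13,4) (73/5,4) (17,6) (53/3,14)]
5. Canonical ring: [(13,4) (73/5,4) (17,6) (53/3,14) (13,14)]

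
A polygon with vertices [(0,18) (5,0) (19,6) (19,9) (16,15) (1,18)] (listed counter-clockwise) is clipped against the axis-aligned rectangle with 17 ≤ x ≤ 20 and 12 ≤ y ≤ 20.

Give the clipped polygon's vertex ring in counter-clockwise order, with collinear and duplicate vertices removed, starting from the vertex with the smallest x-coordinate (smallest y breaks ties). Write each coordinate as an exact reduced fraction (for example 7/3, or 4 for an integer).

1. After x ≥ 17: [(17,36/7) (19,6) (19,9) (17,13)]
2. After x ≤ 20: [(17,36/7) (19,6) (19,9) (17,13)]
3. After y ≥ 12: [(17,12) (35/2,12) (17,13)]
4. After y ≤ 20: [(17,12) (35/2,12) (17,13)]
5. Canonical ring: [(17,12) (35/2,12) (17,13)]

Clipped polygon: [(17,12) (35/2,12) (17,13)]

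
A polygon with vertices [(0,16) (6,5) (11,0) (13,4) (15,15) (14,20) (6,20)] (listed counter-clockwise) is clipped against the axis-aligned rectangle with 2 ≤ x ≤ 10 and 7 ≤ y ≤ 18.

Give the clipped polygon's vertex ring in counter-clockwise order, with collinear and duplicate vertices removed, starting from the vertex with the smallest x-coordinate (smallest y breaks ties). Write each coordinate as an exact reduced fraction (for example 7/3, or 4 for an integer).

1. After x ≥ 2: [(2,52/3) (2,37/3) (6,5) (11,0) (13,4) (15,15) (14,20) (6,20)]
2. After x ≤ 10: [(2,52/3) (2,37/3) (6,5) (10,1) (10,20) (6,20)]
3. After y ≥ 7: [(2,52/3) (2,37/3) (54/11,7) (10,7) (10,20) (6,20)]
4. After y ≤ 18: [(3,18) (2,52/3) (2,37/3) (54/11,7) (10,7) (10,18)]
5. Canonical ring: [(2,37/3) (54/11,7) (10,7) (10,18) (3,18) (2,52/3)]

Clipped polygon: [(2,37/3) (54/11,7) (10,7) (10,18) (3,18) (2,52/3)]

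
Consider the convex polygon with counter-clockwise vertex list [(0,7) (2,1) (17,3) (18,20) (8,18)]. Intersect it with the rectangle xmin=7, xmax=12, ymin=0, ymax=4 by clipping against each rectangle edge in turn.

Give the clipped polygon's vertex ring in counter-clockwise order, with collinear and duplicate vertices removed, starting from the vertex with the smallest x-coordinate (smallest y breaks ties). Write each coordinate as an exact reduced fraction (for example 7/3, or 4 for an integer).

1. After x ≥ 7: [(7,133/8) (7,5/3) (17,3) (18,20) (8,18)]
2. After x ≤ 12: [(7,133/8) (7,5/3) (12,7/3) (12,94/5) (8,18)]
3. After y ≥ 0: [(7,133/8) (7,5/3) (12,7/3) (12,94/5) (8,18)]
4. After y ≤ 4: [(7,4) (7,5/3) (12,7/3) (12,4)]
5. Canonical ring: [(7,5/3) (12,7/3) (12,4) (7,4)]

Clipped polygon: [(7,5/3) (12,7/3) (12,4) (7,4)]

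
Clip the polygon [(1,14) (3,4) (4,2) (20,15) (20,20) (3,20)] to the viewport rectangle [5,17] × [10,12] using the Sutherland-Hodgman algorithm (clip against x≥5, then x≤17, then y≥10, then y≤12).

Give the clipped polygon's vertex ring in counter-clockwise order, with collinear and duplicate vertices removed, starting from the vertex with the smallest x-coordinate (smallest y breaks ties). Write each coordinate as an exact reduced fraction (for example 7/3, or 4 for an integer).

1. After x ≥ 5: [(5,45/16) (20,15) (20,20) (5,20)]
2. After x ≤ 17: [(5,45/16) (17,201/16) (17,20) (5,20)]
3. After y ≥ 10: [(5,10) (180/13,10) (17,201/16) (17,20) (5,20)]
4. After y ≤ 12: [(5,12) (5,10) (180/13,10) (212/13,12)]
5. Canonical ring: [(5,10) (180/13,10) (212/13,12) (5,12)]

Clipped polygon: [(5,10) (180/13,10) (212/13,12) (5,12)]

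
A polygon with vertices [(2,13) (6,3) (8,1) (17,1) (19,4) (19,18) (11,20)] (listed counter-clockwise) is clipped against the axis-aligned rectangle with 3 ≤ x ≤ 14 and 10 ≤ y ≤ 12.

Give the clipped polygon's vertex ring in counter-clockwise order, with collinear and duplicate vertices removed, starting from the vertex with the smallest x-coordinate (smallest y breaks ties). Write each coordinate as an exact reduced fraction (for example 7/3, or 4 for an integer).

1. After x ≥ 3: [(3,124/9) (3,21/2) (6,3) (8,1) (17,1) (19,4) (19,18) (11,20)]
2. After x ≤ 14: [(3,124/9) (3,21/2) (6,3) (8,1) (14,1) (14,77/4) (11,20)]
3. After y ≥ 10: [(3,124/9) (3,21/2) (16/5,10) (14,10) (14,77/4) (11,20)]
4. After y ≤ 12: [(3,12) (3,21/2) (16/5,10) (14,10) (14,12)]
5. Canonical ring: [(3,21/2) (16/5,10) (14,10) (14,12) (3,12)]

Clipped polygon: [(3,21/2) (16/5,10) (14,10) (14,12) (3,12)]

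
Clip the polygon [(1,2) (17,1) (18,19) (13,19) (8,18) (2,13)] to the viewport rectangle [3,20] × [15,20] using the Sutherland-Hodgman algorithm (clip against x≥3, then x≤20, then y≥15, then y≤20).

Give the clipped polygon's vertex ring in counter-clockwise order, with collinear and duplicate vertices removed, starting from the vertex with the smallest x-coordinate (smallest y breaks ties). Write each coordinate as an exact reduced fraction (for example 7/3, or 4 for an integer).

1. After x ≥ 3: [(3,15/8) (17,1) (18,19) (13,19) (8,18) (3,83/6)]
2. After x ≤ 20: [(3,15/8) (17,1) (18,19) (13,19) (8,18) (3,83/6)]
3. After y ≥ 15: [(160/9,15) (18,19) (13,19) (8,18) (22/5,15)]
4. After y ≤ 20: [(160/9,15) (18,19) (13,19) (8,18) (22/5,15)]
5. Canonical ring: [(22/5,15) (160/9,15) (18,19) (13,19) (8,18)]

Clipped polygon: [(22/5,15) (160/9,15) (18,19) (13,19) (8,18)]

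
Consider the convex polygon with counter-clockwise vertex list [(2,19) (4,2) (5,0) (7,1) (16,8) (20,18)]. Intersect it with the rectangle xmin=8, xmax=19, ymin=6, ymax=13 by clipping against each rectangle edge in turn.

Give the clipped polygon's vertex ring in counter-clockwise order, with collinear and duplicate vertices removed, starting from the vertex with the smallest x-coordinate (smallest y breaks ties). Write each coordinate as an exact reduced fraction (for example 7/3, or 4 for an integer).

Clipped polygon: [(8,6) (94/7,6) (16,8) (18,13) (8,13)]

1. After x ≥ 8: [(8,56/3) (8,16/9) (16,8) (20,18)]
2. After x ≤ 19: [(19,325/18) (8,56/3) (8,16/9) (16,8) (19,31/2)]
3. After y ≥ 6: [(19,325/18) (8,56/3) (8,6) (94/7,6) (16,8) (19,31/2)]
4. After y ≤ 13: [(8,13) (8,6) (94/7,6) (16,8) (18,13)]
5. Canonical ring: [(8,6) (94/7,6) (16,8) (18,13) (8,13)]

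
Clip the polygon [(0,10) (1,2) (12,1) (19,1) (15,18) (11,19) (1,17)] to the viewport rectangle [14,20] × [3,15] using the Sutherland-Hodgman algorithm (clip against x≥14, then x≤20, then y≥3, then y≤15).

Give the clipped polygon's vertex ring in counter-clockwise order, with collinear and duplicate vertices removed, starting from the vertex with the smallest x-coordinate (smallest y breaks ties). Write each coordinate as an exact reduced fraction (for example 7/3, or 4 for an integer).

Clipped polygon: [(14,3) (315/17,3) (267/17,15) (14,15)]

1. After x ≥ 14: [(14,1) (19,1) (15,18) (14,73/4)]
2. After x ≤ 20: [(14,1) (19,1) (15,18) (14,73/4)]
3. After y ≥ 3: [(14,3) (315/17,3) (15,18) (14,73/4)]
4. After y ≤ 15: [(14,15) (14,3) (315/17,3) (267/17,15)]
5. Canonical ring: [(14,3) (315/17,3) (267/17,15) (14,15)]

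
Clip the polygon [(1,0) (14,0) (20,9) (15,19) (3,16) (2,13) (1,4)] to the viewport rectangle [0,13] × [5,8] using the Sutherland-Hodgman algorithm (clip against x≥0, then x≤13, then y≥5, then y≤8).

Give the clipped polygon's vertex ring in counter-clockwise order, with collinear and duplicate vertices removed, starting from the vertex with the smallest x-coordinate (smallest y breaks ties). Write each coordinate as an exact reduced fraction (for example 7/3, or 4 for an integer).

1. After x ≥ 0: [(1,0) (14,0) (20,9) (15,19) (3,16) (2,13) (1,4)]
2. After x ≤ 13: [(1,0) (13,0) (13,37/2) (3,16) (2,13) (1,4)]
3. After y ≥ 5: [(13,5) (13,37/2) (3,16) (2,13) (10/9,5)]
4. After y ≤ 8: [(13,5) (13,8) (13/9,8) (10/9,5)]
5. Canonical ring: [(10/9,5) (13,5) (13,8) (13/9,8)]

Clipped polygon: [(10/9,5) (13,5) (13,8) (13/9,8)]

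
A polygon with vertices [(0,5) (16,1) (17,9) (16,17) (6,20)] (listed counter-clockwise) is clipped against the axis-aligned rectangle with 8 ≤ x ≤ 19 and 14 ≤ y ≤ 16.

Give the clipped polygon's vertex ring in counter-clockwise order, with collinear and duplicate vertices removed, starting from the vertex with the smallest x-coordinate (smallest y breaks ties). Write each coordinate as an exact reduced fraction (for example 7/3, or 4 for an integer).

1. After x ≥ 8: [(8,3) (16,1) (17,9) (16,17) (8,97/5)]
2. After x ≤ 19: [(8,3) (16,1) (17,9) (16,17) (8,97/5)]
3. After y ≥ 14: [(8,14) (131/8,14) (16,17) (8,97/5)]
4. After y ≤ 16: [(8,16) (8,14) (131/8,14) (129/8,16)]
5. Canonical ring: [(8,14) (131/8,14) (129/8,16) (8,16)]

Clipped polygon: [(8,14) (131/8,14) (129/8,16) (8,16)]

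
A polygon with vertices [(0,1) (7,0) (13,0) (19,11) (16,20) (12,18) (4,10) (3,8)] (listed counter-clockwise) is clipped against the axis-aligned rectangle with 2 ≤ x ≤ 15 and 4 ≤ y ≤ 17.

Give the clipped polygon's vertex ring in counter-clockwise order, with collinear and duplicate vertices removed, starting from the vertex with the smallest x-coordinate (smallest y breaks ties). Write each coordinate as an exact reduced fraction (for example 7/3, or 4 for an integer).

Clipped polygon: [(2,4) (15,4) (15,17) (11,17) (4,10) (3,8) (2,17/3)]

1. After x ≥ 2: [(2,17/3) (2,5/7) (7,0) (13,0) (19,11) (16,20) (12,18) (4,10) (3,8)]
2. After x ≤ 15: [(2,17/3) (2,5/7) (7,0) (13,0) (15,11/3) (15,39/2) (12,18) (4,10) (3,8)]
3. After y ≥ 4: [(2,17/3) (2,4) (15,4) (15,39/2) (12,18) (4,10) (3,8)]
4. After y ≤ 17: [(2,17/3) (2,4) (15,4) (15,17) (11,17) (4,10) (3,8)]
5. Canonical ring: [(2,4) (15,4) (15,17) (11,17) (4,10) (3,8) (2,17/3)]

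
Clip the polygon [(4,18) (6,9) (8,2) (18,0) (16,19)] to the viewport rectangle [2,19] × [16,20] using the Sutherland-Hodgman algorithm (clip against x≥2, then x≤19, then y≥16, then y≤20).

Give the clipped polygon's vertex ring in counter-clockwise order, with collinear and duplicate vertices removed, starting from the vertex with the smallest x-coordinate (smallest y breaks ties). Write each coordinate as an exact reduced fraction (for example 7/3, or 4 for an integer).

1. After x ≥ 2: [(4,18) (6,9) (8,2) (18,0) (16,19)]
2. After x ≤ 19: [(4,18) (6,9) (8,2) (18,0) (16,19)]
3. After y ≥ 16: [(4,18) (40/9,16) (310/19,16) (16,19)]
4. After y ≤ 20: [(4,18) (40/9,16) (310/19,16) (16,19)]
5. Canonical ring: [(4,18) (40/9,16) (310/19,16) (16,19)]

Clipped polygon: [(4,18) (40/9,16) (310/19,16) (16,19)]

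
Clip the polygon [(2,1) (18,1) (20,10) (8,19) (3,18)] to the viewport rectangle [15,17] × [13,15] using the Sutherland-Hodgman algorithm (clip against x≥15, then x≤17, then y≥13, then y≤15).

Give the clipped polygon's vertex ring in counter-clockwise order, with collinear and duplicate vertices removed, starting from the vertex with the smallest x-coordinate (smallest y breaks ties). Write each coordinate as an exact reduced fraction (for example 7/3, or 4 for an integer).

1. After x ≥ 15: [(15,1) (18,1) (20,10) (15,55/4)]
2. After x ≤ 17: [(15,1) (17,1) (17,49/4) (15,55/4)]
3. After y ≥ 13: [(15,13) (16,13) (15,55/4)]
4. After y ≤ 15: [(15,13) (16,13) (15,55/4)]
5. Canonical ring: [(15,13) (16,13) (15,55/4)]

Clipped polygon: [(15,13) (16,13) (15,55/4)]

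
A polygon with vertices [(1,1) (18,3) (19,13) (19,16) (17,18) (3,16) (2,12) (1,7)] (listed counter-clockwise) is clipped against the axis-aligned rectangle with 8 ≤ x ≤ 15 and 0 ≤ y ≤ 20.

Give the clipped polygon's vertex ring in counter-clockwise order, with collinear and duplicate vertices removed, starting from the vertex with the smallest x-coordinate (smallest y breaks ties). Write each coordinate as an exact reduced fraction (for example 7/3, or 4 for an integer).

Clipped polygon: [(8,31/17) (15,45/17) (15,124/7) (8,117/7)]

1. After x ≥ 8: [(8,31/17) (18,3) (19,13) (19,16) (17,18) (8,117/7)]
2. After x ≤ 15: [(8,31/17) (15,45/17) (15,124/7) (8,117/7)]
3. After y ≥ 0: [(8,31/17) (15,45/17) (15,124/7) (8,117/7)]
4. After y ≤ 20: [(8,31/17) (15,45/17) (15,124/7) (8,117/7)]
5. Canonical ring: [(8,31/17) (15,45/17) (15,124/7) (8,117/7)]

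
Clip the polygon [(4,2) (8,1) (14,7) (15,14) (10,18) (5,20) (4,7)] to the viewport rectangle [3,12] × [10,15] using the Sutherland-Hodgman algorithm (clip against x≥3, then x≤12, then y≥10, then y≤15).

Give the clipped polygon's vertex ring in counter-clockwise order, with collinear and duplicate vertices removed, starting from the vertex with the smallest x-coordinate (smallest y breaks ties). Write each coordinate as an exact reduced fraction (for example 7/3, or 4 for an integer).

1. After x ≥ 3: [(4,2) (8,1) (14,7) (15,14) (10,18) (5,20) (4,7)]
2. After x ≤ 12: [(4,2) (8,1) (12,5) (12,82/5) (10,18) (5,20) (4,7)]
3. After y ≥ 10: [(12,10) (12,82/5) (10,18) (5,20) (55/13,10)]
4. After y ≤ 15: [(12,10) (12,15) (60/13,15) (55/13,10)]
5. Canonical ring: [(55/13,10) (12,10) (12,15) (60/13,15)]

Clipped polygon: [(55/13,10) (12,10) (12,15) (60/13,15)]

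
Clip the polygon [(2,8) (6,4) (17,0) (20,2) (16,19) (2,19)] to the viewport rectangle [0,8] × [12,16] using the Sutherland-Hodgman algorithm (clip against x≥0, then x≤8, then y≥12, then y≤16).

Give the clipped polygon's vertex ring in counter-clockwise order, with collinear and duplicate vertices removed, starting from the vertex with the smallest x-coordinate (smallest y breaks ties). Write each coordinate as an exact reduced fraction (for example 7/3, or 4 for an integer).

Clipped polygon: [(2,12) (8,12) (8,16) (2,16)]

1. After x ≥ 0: [(2,8) (6,4) (17,0) (20,2) (16,19) (2,19)]
2. After x ≤ 8: [(2,8) (6,4) (8,36/11) (8,19) (2,19)]
3. After y ≥ 12: [(2,12) (8,12) (8,19) (2,19)]
4. After y ≤ 16: [(2,16) (2,12) (8,12) (8,16)]
5. Canonical ring: [(2,12) (8,12) (8,16) (2,16)]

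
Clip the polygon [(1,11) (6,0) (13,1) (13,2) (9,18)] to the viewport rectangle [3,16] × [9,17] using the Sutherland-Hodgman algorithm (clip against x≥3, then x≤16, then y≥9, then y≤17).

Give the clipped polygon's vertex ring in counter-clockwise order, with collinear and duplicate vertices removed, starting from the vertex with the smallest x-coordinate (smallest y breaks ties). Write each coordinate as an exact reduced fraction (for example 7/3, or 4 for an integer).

Clipped polygon: [(3,9) (45/4,9) (37/4,17) (55/7,17) (3,51/4)]

1. After x ≥ 3: [(3,51/4) (3,33/5) (6,0) (13,1) (13,2) (9,18)]
2. After x ≤ 16: [(3,51/4) (3,33/5) (6,0) (13,1) (13,2) (9,18)]
3. After y ≥ 9: [(3,51/4) (3,9) (45/4,9) (9,18)]
4. After y ≤ 17: [(55/7,17) (3,51/4) (3,9) (45/4,9) (37/4,17)]
5. Canonical ring: [(3,9) (45/4,9) (37/4,17) (55/7,17) (3,51/4)]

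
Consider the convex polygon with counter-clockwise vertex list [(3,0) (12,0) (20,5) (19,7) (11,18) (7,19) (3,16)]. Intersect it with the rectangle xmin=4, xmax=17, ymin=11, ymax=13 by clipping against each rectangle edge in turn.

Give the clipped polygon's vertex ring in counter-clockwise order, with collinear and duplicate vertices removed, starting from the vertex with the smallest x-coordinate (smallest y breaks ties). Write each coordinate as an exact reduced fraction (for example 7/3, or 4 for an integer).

Clipped polygon: [(4,11) (177/11,11) (161/11,13) (4,13)]

1. After x ≥ 4: [(4,0) (12,0) (20,5) (19,7) (11,18) (7,19) (4,67/4)]
2. After x ≤ 17: [(4,0) (12,0) (17,25/8) (17,39/4) (11,18) (7,19) (4,67/4)]
3. After y ≥ 11: [(4,11) (177/11,11) (11,18) (7,19) (4,67/4)]
4. After y ≤ 13: [(4,13) (4,11) (177/11,11) (161/11,13)]
5. Canonical ring: [(4,11) (177/11,11) (161/11,13) (4,13)]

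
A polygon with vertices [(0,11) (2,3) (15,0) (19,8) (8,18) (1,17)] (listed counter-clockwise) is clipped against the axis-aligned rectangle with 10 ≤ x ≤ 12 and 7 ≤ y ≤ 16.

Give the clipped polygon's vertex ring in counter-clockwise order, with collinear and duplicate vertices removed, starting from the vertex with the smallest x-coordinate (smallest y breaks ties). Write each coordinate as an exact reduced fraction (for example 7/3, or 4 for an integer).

Clipped polygon: [(10,7) (12,7) (12,158/11) (51/5,16) (10,16)]

1. After x ≥ 10: [(10,15/13) (15,0) (19,8) (10,178/11)]
2. After x ≤ 12: [(10,15/13) (12,9/13) (12,158/11) (10,178/11)]
3. After y ≥ 7: [(10,7) (12,7) (12,158/11) (10,178/11)]
4. After y ≤ 16: [(10,16) (10,7) (12,7) (12,158/11) (51/5,16)]
5. Canonical ring: [(10,7) (12,7) (12,158/11) (51/5,16) (10,16)]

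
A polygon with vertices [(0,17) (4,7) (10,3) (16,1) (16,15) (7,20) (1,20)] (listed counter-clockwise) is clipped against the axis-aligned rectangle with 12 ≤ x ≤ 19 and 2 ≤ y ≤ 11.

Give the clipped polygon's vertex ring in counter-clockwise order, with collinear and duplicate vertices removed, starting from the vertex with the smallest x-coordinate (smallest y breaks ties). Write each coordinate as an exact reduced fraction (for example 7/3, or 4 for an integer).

Clipped polygon: [(12,7/3) (13,2) (16,2) (16,11) (12,11)]

1. After x ≥ 12: [(12,7/3) (16,1) (16,15) (12,155/9)]
2. After x ≤ 19: [(12,7/3) (16,1) (16,15) (12,155/9)]
3. After y ≥ 2: [(12,7/3) (13,2) (16,2) (16,15) (12,155/9)]
4. After y ≤ 11: [(12,11) (12,7/3) (13,2) (16,2) (16,11)]
5. Canonical ring: [(12,7/3) (13,2) (16,2) (16,11) (12,11)]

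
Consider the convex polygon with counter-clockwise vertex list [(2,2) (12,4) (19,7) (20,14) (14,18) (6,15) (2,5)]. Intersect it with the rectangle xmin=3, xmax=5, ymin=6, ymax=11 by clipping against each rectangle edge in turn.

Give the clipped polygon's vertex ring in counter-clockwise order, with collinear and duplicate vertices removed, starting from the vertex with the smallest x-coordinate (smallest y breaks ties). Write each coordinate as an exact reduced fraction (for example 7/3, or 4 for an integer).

Clipped polygon: [(3,6) (5,6) (5,11) (22/5,11) (3,15/2)]

1. After x ≥ 3: [(3,11/5) (12,4) (19,7) (20,14) (14,18) (6,15) (3,15/2)]
2. After x ≤ 5: [(3,11/5) (5,13/5) (5,25/2) (3,15/2)]
3. After y ≥ 6: [(3,6) (5,6) (5,25/2) (3,15/2)]
4. After y ≤ 11: [(3,6) (5,6) (5,11) (22/5,11) (3,15/2)]
5. Canonical ring: [(3,6) (5,6) (5,11) (22/5,11) (3,15/2)]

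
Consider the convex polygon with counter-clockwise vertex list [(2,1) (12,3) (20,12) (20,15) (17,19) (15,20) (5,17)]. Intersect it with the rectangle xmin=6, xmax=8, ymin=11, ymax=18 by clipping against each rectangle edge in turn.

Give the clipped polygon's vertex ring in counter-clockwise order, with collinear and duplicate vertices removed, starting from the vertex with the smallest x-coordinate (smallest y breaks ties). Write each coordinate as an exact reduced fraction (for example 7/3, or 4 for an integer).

Clipped polygon: [(6,11) (8,11) (8,179/10) (6,173/10)]

1. After x ≥ 6: [(6,9/5) (12,3) (20,12) (20,15) (17,19) (15,20) (6,173/10)]
2. After x ≤ 8: [(6,9/5) (8,11/5) (8,179/10) (6,173/10)]
3. After y ≥ 11: [(6,11) (8,11) (8,179/10) (6,173/10)]
4. After y ≤ 18: [(6,11) (8,11) (8,179/10) (6,173/10)]
5. Canonical ring: [(6,11) (8,11) (8,179/10) (6,173/10)]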